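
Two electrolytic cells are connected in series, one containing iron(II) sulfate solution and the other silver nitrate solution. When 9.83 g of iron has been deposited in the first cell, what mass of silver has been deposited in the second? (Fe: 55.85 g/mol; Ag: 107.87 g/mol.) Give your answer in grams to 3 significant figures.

38.0 g

n(Fe) = 9.83 / 55.85 = 0.1760 mol
Fe²⁺ + 2e⁻ → Fe, so n(e⁻) = 2 × 0.1760 = 0.3520 mol
Same current for the same time ⇒ same n(e⁻) = 0.3520 mol in both cells.
Ag⁺ + e⁻ → Ag, so n(Ag) = 0.3520 mol
m(Ag) = 0.3520 × 107.87 = 38.0 g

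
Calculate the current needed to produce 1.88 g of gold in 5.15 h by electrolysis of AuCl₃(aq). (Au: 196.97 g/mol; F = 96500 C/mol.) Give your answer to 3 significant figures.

0.149 A

n(Au) = 1.88 / 196.97 = 0.009545 mol
Au³⁺ + 3e⁻ → Au, so n(e⁻) = 3 × 0.009545 = 0.02864 mol
Q = 0.02864 × 96500 = 2764 C
I = Q / t = 2764 / 18540 s = 0.149 A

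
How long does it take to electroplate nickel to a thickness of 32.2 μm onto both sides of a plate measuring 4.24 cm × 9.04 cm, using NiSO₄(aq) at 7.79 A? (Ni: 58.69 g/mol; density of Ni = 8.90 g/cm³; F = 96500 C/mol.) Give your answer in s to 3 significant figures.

927 s

Plated area = 2 × 4.24 × 9.04 = 76.66 cm²
Volume = 76.66 × 32.2×10⁻⁴ cm = 0.2468 cm³
m(Ni) = 0.2468 × 8.90 = 2.197 g
n(Ni) = 2.197 / 58.69 = 0.03743 mol; n(e⁻) = 2 × 0.03743 = 0.07486 mol
Q = 0.07486 × 96500 = 7224 C
t = 7224 / 7.79 = 927.3 s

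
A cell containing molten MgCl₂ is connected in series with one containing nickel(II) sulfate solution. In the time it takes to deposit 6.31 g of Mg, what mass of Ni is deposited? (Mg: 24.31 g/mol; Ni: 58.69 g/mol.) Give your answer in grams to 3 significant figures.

n(Mg) = 6.31 / 24.31 = 0.2596 mol
Mg²⁺ + 2e⁻ → Mg, so n(e⁻) = 2 × 0.2596 = 0.5192 mol
Same current for the same time ⇒ same n(e⁻) = 0.5192 mol in both cells.
Ni²⁺ + 2e⁻ → Ni, so n(Ni) = 0.5192 / 2 = 0.2596 mol
m(Ni) = 0.2596 × 58.69 = 15.2 g

15.2 g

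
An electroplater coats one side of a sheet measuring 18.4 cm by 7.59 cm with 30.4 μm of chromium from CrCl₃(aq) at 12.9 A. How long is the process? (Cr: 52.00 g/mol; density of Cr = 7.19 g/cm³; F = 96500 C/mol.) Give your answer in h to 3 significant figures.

0.366 h

Plated area = 18.4 × 7.59 = 139.7 cm²
Volume = 139.7 × 30.4×10⁻⁴ cm = 0.4247 cm³
m(Cr) = 0.4247 × 7.19 = 3.054 g
n(Cr) = 3.054 / 52.00 = 0.05873 mol; n(e⁻) = 3 × 0.05873 = 0.1762 mol
Q = 0.1762 × 96500 = 17000 C
t = 17000 / 12.9 = 1318 s = 0.366 h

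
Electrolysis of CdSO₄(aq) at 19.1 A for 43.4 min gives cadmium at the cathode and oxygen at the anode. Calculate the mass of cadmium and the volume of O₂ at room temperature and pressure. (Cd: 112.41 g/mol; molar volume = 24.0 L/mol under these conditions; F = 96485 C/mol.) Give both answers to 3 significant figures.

29.0 g Cd; 3.09 L O₂

Q = 19.1 × 2604 = 49740 C; n(e⁻) = 49740 / 96485 = 0.5155 mol
Cathode: Cd²⁺ + 2e⁻ → Cd → n(Cd) = 0.5155/2 = 0.2578 mol → 29.0 g
Anode: 2H₂O → O₂ + 4H⁺ + 4e⁻ → n(O₂) = 0.5155/4 = 0.1289 mol → 3.09 L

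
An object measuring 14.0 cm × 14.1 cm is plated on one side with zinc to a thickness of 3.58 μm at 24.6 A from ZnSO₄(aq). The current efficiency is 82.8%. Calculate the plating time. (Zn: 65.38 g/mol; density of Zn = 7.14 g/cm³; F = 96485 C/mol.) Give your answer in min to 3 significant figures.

1.22 min

Plated area = 14.0 × 14.1 = 197.4 cm²
Volume = 197.4 × 3.58×10⁻⁴ cm = 0.07067 cm³
m(Zn) = 0.07067 × 7.14 = 0.5046 g
n(Zn) = 0.5046 / 65.38 = 0.007718 mol; n(e⁻) = 2 × 0.007718 = 0.01544 mol
Q = 0.01544 × 96485 / 0.828 = 1799 C
t = 1799 / 24.6 = 73.13 s = 1.22 min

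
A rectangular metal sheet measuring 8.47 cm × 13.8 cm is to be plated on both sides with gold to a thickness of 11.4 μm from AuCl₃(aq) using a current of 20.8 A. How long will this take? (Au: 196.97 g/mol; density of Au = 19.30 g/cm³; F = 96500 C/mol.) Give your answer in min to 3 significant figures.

6.06 min

Plated area = 2 × 8.47 × 13.8 = 233.8 cm²
Volume = 233.8 × 11.4×10⁻⁴ cm = 0.2665 cm³
m(Au) = 0.2665 × 19.30 = 5.143 g
n(Au) = 5.143 / 196.97 = 0.02611 mol; n(e⁻) = 3 × 0.02611 = 0.07833 mol
Q = 0.07833 × 96500 = 7559 C
t = 7559 / 20.8 = 363.4 s = 6.06 min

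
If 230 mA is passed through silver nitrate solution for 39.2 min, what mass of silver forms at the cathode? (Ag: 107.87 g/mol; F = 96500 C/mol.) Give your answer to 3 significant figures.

Charge passed = 0.230 × 2352 = 541.0 C
n(e⁻) = Q/F = 541.0/96500 = 0.005606 mol
Ag⁺ + e⁻ → Ag, so n(Ag) = 0.005606 mol
m = 0.005606 × 107.87 = 0.605 g

0.605 g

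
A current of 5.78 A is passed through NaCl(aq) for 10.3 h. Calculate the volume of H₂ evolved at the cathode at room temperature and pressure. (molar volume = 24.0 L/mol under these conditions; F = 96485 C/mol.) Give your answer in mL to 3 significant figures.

Charge passed = 5.78 × 37080 = 2.143×10^5 C
Moles of electrons = 2.143×10^5 / 96485 = 2.221 mol
2H⁺ + 2e⁻ → H₂, so n(H₂) = 2.221 / 2 = 1.111 mol
V = 1.111 × 24.0 = 26.66 L
= 26700 mL

26700 mL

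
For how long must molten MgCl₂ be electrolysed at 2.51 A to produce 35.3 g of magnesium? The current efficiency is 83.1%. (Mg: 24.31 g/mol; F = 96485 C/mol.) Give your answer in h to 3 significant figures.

37.3 h

n(Mg) = 35.3 / 24.31 = 1.452 mol
Mg²⁺ + 2e⁻ → Mg, so n(e⁻) = 2 × 1.452 = 2.904 mol
Q = 2.904 × 96485 / 0.831 = 3.372×10^5 C
t = Q / I = 3.372×10^5 / 2.51 = 1.343×10^5 s = 37.3 h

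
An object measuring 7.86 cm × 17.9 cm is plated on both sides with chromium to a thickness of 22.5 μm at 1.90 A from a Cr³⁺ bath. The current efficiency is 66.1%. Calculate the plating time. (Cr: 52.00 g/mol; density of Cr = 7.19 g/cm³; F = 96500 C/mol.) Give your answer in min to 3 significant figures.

336 min

Plated area = 2 × 7.86 × 17.9 = 281.4 cm²
Volume = 281.4 × 22.5×10⁻⁴ cm = 0.6332 cm³
m(Cr) = 0.6332 × 7.19 = 4.553 g
n(Cr) = 4.553 / 52.00 = 0.08756 mol; n(e⁻) = 3 × 0.08756 = 0.2627 mol
Q = 0.2627 × 96500 / 0.661 = 38350 C
t = 38350 / 1.90 = 20180 s = 336 min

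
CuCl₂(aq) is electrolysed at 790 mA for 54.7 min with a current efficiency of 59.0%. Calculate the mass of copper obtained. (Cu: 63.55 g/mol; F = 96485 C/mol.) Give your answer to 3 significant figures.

0.504 g

Q = 0.790 × 3282 = 2593 C
n(e⁻) = 2593 / 96485 = 0.02687 mol
Cu²⁺ + 2e⁻ → Cu, so theoretical m(Cu) = 0.01344 × 63.55 = 0.8541 g
Actual mass = 59.0% × 0.8541 = 0.504 g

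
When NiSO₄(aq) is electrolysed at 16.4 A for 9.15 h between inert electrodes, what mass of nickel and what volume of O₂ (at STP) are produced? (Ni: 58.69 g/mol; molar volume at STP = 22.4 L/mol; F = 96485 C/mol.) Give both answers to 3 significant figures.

Q = 16.4 × 32940 = 5.402×10^5 C; n(e⁻) = 5.402×10^5 / 96485 = 5.599 mol
Cathode: Ni²⁺ + 2e⁻ → Ni → n(Ni) = 5.599/2 = 2.800 mol → 164 g
Anode: 2H₂O → O₂ + 4H⁺ + 4e⁻ → n(O₂) = 5.599/4 = 1.400 mol → 31.4 L

164 g Ni; 31.4 L O₂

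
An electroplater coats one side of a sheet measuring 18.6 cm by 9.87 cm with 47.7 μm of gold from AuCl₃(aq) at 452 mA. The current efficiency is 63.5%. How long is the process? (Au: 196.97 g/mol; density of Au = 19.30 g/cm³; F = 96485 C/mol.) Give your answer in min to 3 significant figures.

1440 min

Plated area = 18.6 × 9.87 = 183.6 cm²
Volume = 183.6 × 47.7×10⁻⁴ cm = 0.8758 cm³
m(Au) = 0.8758 × 19.30 = 16.90 g
n(Au) = 16.90 / 196.97 = 0.08580 mol; n(e⁻) = 3 × 0.08580 = 0.2574 mol
Q = 0.2574 × 96485 / 0.635 = 39110 C
t = 39110 / 0.452 = 86530 s = 1440 min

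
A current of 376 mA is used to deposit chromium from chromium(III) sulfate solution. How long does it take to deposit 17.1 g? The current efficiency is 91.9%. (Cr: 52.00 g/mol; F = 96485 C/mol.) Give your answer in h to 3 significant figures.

n(Cr) = 17.1 / 52.00 = 0.3288 mol
Cr³⁺ + 3e⁻ → Cr, so n(e⁻) = 3 × 0.3288 = 0.9864 mol
Q = 0.9864 × 96485 / 0.919 = 1.036×10^5 C
t = Q / I = 1.036×10^5 / 0.376 = 2.755×10^5 s = 76.5 h

76.5 h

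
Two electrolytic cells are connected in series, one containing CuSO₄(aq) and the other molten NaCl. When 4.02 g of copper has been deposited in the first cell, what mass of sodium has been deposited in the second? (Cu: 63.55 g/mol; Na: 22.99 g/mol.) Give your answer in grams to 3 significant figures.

n(Cu) = 4.02 / 63.55 = 0.06326 mol
Cu²⁺ + 2e⁻ → Cu, so n(e⁻) = 2 × 0.06326 = 0.1265 mol
Same current for the same time ⇒ same n(e⁻) = 0.1265 mol in both cells.
Na⁺ + e⁻ → Na, so n(Na) = 0.1265 mol
m(Na) = 0.1265 × 22.99 = 2.91 g

2.91 g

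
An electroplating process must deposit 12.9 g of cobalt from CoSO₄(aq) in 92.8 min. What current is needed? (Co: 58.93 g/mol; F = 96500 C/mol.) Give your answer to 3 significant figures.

n(Co) = 12.9 / 58.93 = 0.2189 mol
Co²⁺ + 2e⁻ → Co, so n(e⁻) = 2 × 0.2189 = 0.4378 mol
Q = 0.4378 × 96500 = 42250 C
I = Q / t = 42250 / 5568 s = 7.59 A

7.59 A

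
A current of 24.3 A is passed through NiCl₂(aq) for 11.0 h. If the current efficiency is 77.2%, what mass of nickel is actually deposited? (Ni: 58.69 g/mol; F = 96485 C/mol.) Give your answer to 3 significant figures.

226 g

Q = 24.3 × 39600 = 9.623×10^5 C
n(e⁻) = 9.623×10^5 / 96485 = 9.974 mol
Ni²⁺ + 2e⁻ → Ni, so theoretical m(Ni) = 4.987 × 58.69 = 292.7 g
Actual mass = 77.2% × 292.7 = 226 g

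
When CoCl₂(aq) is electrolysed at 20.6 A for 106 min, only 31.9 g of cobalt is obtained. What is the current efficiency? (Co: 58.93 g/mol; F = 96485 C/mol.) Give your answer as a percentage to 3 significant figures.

79.7%

Q = 20.6 × 6360 = 1.310×10^5 C
n(e⁻) = 1.310×10^5 / 96485 = 1.358 mol
Co²⁺ + 2e⁻ → Co, so theoretical n(Co) = 0.6790 mol → 40.01 g
Efficiency = 31.9 / 40.01 = 0.7973 = 79.7%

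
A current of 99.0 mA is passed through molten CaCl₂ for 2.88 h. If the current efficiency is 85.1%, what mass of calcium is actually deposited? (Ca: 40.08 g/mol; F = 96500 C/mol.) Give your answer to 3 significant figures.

0.181 g

Q = 0.0990 × 10368 = 1026 C
n(e⁻) = 1026 / 96500 = 0.01063 mol
Ca²⁺ + 2e⁻ → Ca, so theoretical m(Ca) = 0.005315 × 40.08 = 0.2130 g
Actual mass = 85.1% × 0.2130 = 0.181 g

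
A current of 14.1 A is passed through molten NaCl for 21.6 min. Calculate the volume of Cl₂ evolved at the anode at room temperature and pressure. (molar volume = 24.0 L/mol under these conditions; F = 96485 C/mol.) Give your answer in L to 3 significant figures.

2.27 L

Charge passed = 14.1 × 1296 = 18270 C
Moles of electrons = 18270 / 96485 = 0.1894 mol
2Cl⁻ → Cl₂ + 2e⁻, so n(Cl₂) = 0.1894 / 2 = 0.09470 mol
V = 0.09470 × 24.0 = 2.273 L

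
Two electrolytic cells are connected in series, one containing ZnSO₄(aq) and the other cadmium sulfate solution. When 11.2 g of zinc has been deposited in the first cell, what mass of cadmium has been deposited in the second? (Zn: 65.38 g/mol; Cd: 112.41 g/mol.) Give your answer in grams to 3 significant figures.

19.3 g

n(Zn) = 11.2 / 65.38 = 0.1713 mol
Zn²⁺ + 2e⁻ → Zn, so n(e⁻) = 2 × 0.1713 = 0.3426 mol
The cells are in series, so the same charge (and hence the same n(e⁻) = 0.3426 mol) passes through both.
Cd²⁺ + 2e⁻ → Cd, so n(Cd) = 0.3426 / 2 = 0.1713 mol
m(Cd) = 0.1713 × 112.41 = 19.3 g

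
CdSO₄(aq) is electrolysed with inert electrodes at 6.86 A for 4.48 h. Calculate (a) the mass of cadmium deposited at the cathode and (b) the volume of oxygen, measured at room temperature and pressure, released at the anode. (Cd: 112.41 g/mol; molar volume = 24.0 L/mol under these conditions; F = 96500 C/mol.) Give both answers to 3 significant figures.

64.4 g Cd; 6.88 L O₂

Q = 6.86 × 16128 = 1.106×10^5 C; n(e⁻) = 1.106×10^5 / 96500 = 1.146 mol
Cathode: Cd²⁺ + 2e⁻ → Cd → n(Cd) = 1.146/2 = 0.5730 mol → 64.4 g
Anode: 2H₂O → O₂ + 4H⁺ + 4e⁻ → n(O₂) = 1.146/4 = 0.2865 mol → 6.88 L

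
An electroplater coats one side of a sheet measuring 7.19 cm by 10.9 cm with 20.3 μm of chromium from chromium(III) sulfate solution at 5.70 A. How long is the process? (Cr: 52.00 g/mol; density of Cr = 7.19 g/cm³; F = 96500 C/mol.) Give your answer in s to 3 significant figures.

1120 s

Plated area = 7.19 × 10.9 = 78.37 cm²
Volume = 78.37 × 20.3×10⁻⁴ cm = 0.1591 cm³
m(Cr) = 0.1591 × 7.19 = 1.144 g
n(Cr) = 1.144 / 52.00 = 0.02200 mol; n(e⁻) = 3 × 0.02200 = 0.06600 mol
Q = 0.06600 × 96500 = 6369 C
t = 6369 / 5.70 = 1117 s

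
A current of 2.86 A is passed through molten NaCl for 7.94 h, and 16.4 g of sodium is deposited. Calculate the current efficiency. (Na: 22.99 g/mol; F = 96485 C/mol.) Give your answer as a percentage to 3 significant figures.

84.2%

Q = 2.86 × 28584 = 81750 C
n(e⁻) = 81750 / 96485 = 0.8473 mol
Na⁺ + e⁻ → Na, so theoretical n(Na) = 0.8473 mol → 19.48 g
Efficiency = 16.4 / 19.48 = 0.8419 = 84.2%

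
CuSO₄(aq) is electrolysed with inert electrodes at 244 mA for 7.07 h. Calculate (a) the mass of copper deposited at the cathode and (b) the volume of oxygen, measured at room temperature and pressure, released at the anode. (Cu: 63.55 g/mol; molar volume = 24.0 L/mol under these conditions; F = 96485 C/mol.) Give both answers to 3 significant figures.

2.05 g Cu; 0.386 L O₂

Q = 0.244 × 25452 = 6210 C; n(e⁻) = 6210 / 96485 = 0.06436 mol
Cathode: Cu²⁺ + 2e⁻ → Cu → n(Cu) = 0.06436/2 = 0.03218 mol → 2.05 g
Anode: 2H₂O → O₂ + 4H⁺ + 4e⁻ → n(O₂) = 0.06436/4 = 0.01609 mol → 0.386 L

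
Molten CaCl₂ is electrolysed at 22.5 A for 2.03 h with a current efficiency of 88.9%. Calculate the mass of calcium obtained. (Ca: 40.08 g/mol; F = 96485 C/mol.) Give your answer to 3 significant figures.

30.4 g

Q = 22.5 × 7308 = 1.644×10^5 C
n(e⁻) = 1.644×10^5 / 96485 = 1.704 mol
Ca²⁺ + 2e⁻ → Ca, so theoretical m(Ca) = 0.8520 × 40.08 = 34.15 g
Actual mass = 88.9% × 34.15 = 30.4 g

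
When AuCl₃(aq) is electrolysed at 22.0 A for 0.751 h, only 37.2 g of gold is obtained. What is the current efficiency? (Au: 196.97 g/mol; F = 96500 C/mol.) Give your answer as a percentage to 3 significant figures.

Q = 22.0 × 2703.6 = 59480 C
n(e⁻) = 59480 / 96500 = 0.6164 mol
Au³⁺ + 3e⁻ → Au, so theoretical n(Au) = 0.2055 mol → 40.48 g
Efficiency = 37.2 / 40.48 = 0.9190 = 91.9%

91.9%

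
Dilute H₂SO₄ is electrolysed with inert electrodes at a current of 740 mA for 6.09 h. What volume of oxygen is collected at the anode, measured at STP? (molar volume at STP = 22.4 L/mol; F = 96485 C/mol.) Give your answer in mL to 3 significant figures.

Q = 0.740 A × 21924 s = 16220 C
n(e⁻) = Q/F = 16220/96485 = 0.1681 mol
2H₂O → O₂ + 4H⁺ + 4e⁻, so n(O₂) = 0.1681 / 4 = 0.04203 mol
V = 0.04203 × 22.4 = 0.9415 L
= 942 mL

942 mL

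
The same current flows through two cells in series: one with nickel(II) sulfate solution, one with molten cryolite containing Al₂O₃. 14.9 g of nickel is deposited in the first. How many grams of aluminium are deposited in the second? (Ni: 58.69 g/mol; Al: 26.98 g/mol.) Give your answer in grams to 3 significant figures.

n(Ni) = 14.9 / 58.69 = 0.2539 mol
Ni²⁺ + 2e⁻ → Ni, so n(e⁻) = 2 × 0.2539 = 0.5078 mol
Since the cells are in series, n(e⁻) in the Al cell is also 0.5078 mol.
Al³⁺ + 3e⁻ → Al, so n(Al) = 0.5078 / 3 = 0.1693 mol
m(Al) = 0.1693 × 26.98 = 4.57 g

4.57 g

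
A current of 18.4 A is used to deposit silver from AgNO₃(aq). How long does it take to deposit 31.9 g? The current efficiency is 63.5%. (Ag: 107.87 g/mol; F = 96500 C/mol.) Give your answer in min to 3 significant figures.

n(Ag) = 31.9 / 107.87 = 0.2957 mol
Ag⁺ + e⁻ → Ag, so n(e⁻) = 0.2957 mol
Q = 0.2957 × 96500 / 0.635 = 44940 C
t = Q / I = 44940 / 18.4 = 2442 s = 40.7 min

40.7 min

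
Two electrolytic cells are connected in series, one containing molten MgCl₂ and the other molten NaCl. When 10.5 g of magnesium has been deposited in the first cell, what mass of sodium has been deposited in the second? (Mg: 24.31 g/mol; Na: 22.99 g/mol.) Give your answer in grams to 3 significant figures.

19.9 g

n(Mg) = 10.5 / 24.31 = 0.4319 mol
Mg²⁺ + 2e⁻ → Mg, so n(e⁻) = 2 × 0.4319 = 0.8638 mol
Same current for the same time ⇒ same n(e⁻) = 0.8638 mol in both cells.
Na⁺ + e⁻ → Na, so n(Na) = 0.8638 mol
m(Na) = 0.8638 × 22.99 = 19.9 g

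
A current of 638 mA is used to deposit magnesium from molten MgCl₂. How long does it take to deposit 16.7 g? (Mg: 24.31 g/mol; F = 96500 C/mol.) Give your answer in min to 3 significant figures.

3460 min

n(Mg) = 16.7 / 24.31 = 0.6870 mol
Mg²⁺ + 2e⁻ → Mg, so n(e⁻) = 2 × 0.6870 = 1.374 mol
Q = 1.374 × 96500 = 1.326×10^5 C
t = Q / I = 1.326×10^5 / 0.638 = 2.078×10^5 s = 3460 min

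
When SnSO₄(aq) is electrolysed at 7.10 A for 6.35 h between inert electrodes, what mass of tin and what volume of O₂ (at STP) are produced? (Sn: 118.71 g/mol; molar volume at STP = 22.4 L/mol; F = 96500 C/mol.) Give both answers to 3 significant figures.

Q = 7.10 × 22860 = 1.623×10^5 C; n(e⁻) = 1.623×10^5 / 96500 = 1.682 mol
Cathode: Sn²⁺ + 2e⁻ → Sn → n(Sn) = 1.682/2 = 0.8410 mol → 99.8 g
Anode: 2H₂O → O₂ + 4H⁺ + 4e⁻ → n(O₂) = 1.682/4 = 0.4205 mol → 9.42 L

99.8 g Sn; 9.42 L O₂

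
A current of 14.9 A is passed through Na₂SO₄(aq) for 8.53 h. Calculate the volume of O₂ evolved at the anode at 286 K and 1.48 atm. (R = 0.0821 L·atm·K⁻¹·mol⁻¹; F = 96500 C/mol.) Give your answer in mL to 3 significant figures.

Charge passed = 14.9 × 30708 = 4.575×10^5 C
Moles of electrons = 4.575×10^5 / 96500 = 4.741 mol
2H₂O → O₂ + 4H⁺ + 4e⁻, so n(O₂) = 4.741 / 4 = 1.185 mol
V = nRT/P = 1.185 × 0.0821 × 286 / 1.48 = 18.80 L
= 18800 mL

18800 mL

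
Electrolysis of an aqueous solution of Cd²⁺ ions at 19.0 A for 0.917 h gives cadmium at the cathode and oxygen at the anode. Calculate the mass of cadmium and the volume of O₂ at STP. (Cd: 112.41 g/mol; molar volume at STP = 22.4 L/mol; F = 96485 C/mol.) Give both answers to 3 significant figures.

Q = 19.0 × 3301.2 = 62720 C; n(e⁻) = 62720 / 96485 = 0.6500 mol
Cathode: Cd²⁺ + 2e⁻ → Cd → n(Cd) = 0.6500/2 = 0.3250 mol → 36.5 g
Anode: 2H₂O → O₂ + 4H⁺ + 4e⁻ → n(O₂) = 0.6500/4 = 0.1625 mol → 3.64 L

36.5 g Cd; 3.64 L O₂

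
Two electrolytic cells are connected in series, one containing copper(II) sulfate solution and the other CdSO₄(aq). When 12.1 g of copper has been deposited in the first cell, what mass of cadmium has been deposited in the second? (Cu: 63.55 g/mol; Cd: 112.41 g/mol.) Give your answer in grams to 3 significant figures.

n(Cu) = 12.1 / 63.55 = 0.1904 mol
Cu²⁺ + 2e⁻ → Cu, so n(e⁻) = 2 × 0.1904 = 0.3808 mol
Same current for the same time ⇒ same n(e⁻) = 0.3808 mol in both cells.
Cd²⁺ + 2e⁻ → Cd, so n(Cd) = 0.3808 / 2 = 0.1904 mol
m(Cd) = 0.1904 × 112.41 = 21.4 g

21.4 g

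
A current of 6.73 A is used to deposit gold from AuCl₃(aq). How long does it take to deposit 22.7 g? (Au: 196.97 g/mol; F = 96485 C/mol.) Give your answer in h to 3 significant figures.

1.38 h

n(Au) = 22.7 / 196.97 = 0.1152 mol
Au³⁺ + 3e⁻ → Au, so n(e⁻) = 3 × 0.1152 = 0.3456 mol
Q = 0.3456 × 96485 = 33350 C
t = Q / I = 33350 / 6.73 = 4955 s = 1.38 h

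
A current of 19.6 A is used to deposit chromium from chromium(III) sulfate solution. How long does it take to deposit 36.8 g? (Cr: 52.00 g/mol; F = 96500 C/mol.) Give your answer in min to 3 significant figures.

n(Cr) = 36.8 / 52.00 = 0.7077 mol
Cr³⁺ + 3e⁻ → Cr, so n(e⁻) = 3 × 0.7077 = 2.123 mol
Q = 2.123 × 96500 = 2.049×10^5 C
t = Q / I = 2.049×10^5 / 19.6 = 10450 s = 174 min

174 min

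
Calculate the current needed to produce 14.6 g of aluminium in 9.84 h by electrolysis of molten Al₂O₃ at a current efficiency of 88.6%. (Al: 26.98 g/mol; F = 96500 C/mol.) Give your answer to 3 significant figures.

4.99 A

n(Al) = 14.6 / 26.98 = 0.5411 mol
Al³⁺ + 3e⁻ → Al, so n(e⁻) = 3 × 0.5411 = 1.623 mol
Q = 1.623 × 96500 / 0.886 = 1.768×10^5 C
I = Q / t = 1.768×10^5 / 35424 s = 4.99 A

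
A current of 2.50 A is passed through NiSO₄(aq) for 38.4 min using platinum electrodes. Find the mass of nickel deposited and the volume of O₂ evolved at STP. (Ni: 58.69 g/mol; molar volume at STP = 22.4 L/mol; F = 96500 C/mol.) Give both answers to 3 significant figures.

Q = 2.50 × 2304 = 5760 C; n(e⁻) = 5760 / 96500 = 0.05969 mol
Cathode: Ni²⁺ + 2e⁻ → Ni → n(Ni) = 0.05969/2 = 0.02985 mol → 1.75 g
Anode: 2H₂O → O₂ + 4H⁺ + 4e⁻ → n(O₂) = 0.05969/4 = 0.01492 mol → 0.334 L

1.75 g Ni; 0.334 L O₂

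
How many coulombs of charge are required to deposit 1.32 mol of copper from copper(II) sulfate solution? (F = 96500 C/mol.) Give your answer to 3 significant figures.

2.55×10^5 C

Cu²⁺ + 2e⁻ → Cu, so n(e⁻) = 2 × 1.32 = 2.640 mol
Q = 2.640 × 96500 = 2.548×10^5 C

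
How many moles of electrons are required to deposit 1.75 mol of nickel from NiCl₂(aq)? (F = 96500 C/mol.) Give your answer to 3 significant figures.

Ni²⁺ + 2e⁻ → Ni, so n(e⁻) = 2 × 1.75 = 3.500 mol

3.50 mol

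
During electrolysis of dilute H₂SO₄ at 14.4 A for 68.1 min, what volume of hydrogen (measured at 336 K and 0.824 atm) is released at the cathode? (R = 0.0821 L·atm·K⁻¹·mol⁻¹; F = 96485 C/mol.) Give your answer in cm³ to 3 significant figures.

Q = 14.4 A × 4086 s = 58840 C
n(e⁻) = 58840 / 96485 = 0.6098 mol
2H⁺ + 2e⁻ → H₂, so n(H₂) = 0.6098 / 2 = 0.3049 mol
V = nRT/P = 0.3049 × 0.0821 × 336 / 0.824 = 10.21 L
= 10200 cm³

10200 cm³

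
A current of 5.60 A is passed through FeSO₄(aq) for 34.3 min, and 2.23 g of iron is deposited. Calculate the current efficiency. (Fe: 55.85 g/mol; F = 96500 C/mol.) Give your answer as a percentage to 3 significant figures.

66.9%

Q = 5.60 × 2058 = 11520 C
n(e⁻) = 11520 / 96500 = 0.1194 mol
Fe²⁺ + 2e⁻ → Fe, so theoretical n(Fe) = 0.05970 mol → 3.334 g
Efficiency = 2.23 / 3.334 = 0.6689 = 66.9%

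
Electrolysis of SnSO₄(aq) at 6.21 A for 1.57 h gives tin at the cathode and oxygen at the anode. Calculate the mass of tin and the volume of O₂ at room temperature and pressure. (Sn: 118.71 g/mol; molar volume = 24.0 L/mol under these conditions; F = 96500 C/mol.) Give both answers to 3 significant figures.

21.6 g Sn; 2.18 L O₂

Q = 6.21 × 5652 = 35100 C; n(e⁻) = 35100 / 96500 = 0.3637 mol
Cathode: Sn²⁺ + 2e⁻ → Sn → n(Sn) = 0.3637/2 = 0.1819 mol → 21.6 g
Anode: 2H₂O → O₂ + 4H⁺ + 4e⁻ → n(O₂) = 0.3637/4 = 0.09093 mol → 2.18 L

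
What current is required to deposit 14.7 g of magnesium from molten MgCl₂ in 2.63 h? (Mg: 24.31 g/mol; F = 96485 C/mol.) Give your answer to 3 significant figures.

n(Mg) = 14.7 / 24.31 = 0.6047 mol
Mg²⁺ + 2e⁻ → Mg, so n(e⁻) = 2 × 0.6047 = 1.209 mol
Q = 1.209 × 96485 = 1.167×10^5 C
I = Q / t = 1.167×10^5 / 9468 s = 12.3 A

12.3 A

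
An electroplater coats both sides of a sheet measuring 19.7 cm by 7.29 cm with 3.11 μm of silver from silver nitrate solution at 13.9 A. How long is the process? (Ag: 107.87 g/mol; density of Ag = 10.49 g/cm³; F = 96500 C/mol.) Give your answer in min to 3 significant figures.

1.01 min

Plated area = 2 × 19.7 × 7.29 = 287.2 cm²
Volume = 287.2 × 3.11×10⁻⁴ cm = 0.08932 cm³
m(Ag) = 0.08932 × 10.49 = 0.9370 g
n(Ag) = 0.9370 / 107.87 = 0.008686 mol; n(e⁻) = 0.008686 mol
Q = 0.008686 × 96500 = 838.2 C
t = 838.2 / 13.9 = 60.30 s = 1.01 min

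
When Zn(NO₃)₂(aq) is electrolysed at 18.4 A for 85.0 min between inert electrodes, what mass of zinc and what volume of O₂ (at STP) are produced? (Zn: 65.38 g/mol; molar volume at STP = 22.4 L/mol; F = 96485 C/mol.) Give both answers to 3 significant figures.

Q = 18.4 × 5100 = 93840 C; n(e⁻) = 93840 / 96485 = 0.9726 mol
Cathode: Zn²⁺ + 2e⁻ → Zn → n(Zn) = 0.9726/2 = 0.4863 mol → 31.8 g
Anode: 2H₂O → O₂ + 4H⁺ + 4e⁻ → n(O₂) = 0.9726/4 = 0.2432 mol → 5.45 L

31.8 g Zn; 5.45 L O₂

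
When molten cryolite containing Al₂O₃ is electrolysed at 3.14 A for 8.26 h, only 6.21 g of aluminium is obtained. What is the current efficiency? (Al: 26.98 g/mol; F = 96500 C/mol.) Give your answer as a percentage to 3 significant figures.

71.4%

Q = 3.14 × 29736 = 93370 C
n(e⁻) = 93370 / 96500 = 0.9676 mol
Al³⁺ + 3e⁻ → Al, so theoretical n(Al) = 0.3225 mol → 8.701 g
Efficiency = 6.21 / 8.701 = 0.7137 = 71.4%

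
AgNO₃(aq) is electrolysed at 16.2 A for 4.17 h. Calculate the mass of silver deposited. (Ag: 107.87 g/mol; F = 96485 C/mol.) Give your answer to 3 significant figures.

272 g

Q = 16.2 A × 15012 s = 2.432×10^5 C
n(e⁻) = 2.432×10^5 / 96485 = 2.521 mol
Ag⁺ + e⁻ → Ag, so n(Ag) = 2.521 mol
m = 2.521 × 107.87 = 272 g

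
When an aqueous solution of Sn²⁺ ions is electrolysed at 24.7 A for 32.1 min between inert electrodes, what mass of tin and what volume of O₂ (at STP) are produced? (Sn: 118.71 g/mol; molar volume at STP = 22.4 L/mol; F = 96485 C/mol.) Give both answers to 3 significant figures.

Q = 24.7 × 1926 = 47570 C; n(e⁻) = 47570 / 96485 = 0.4930 mol
Cathode: Sn²⁺ + 2e⁻ → Sn → n(Sn) = 0.4930/2 = 0.2465 mol → 29.3 g
Anode: 2H₂O → O₂ + 4H⁺ + 4e⁻ → n(O₂) = 0.4930/4 = 0.1233 mol → 2.76 L

29.3 g Sn; 2.76 L O₂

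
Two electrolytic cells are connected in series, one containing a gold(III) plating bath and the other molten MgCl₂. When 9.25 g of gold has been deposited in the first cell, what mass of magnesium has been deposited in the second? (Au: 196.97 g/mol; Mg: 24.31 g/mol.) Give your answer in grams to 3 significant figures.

n(Au) = 9.25 / 196.97 = 0.04696 mol
Au³⁺ + 3e⁻ → Au, so n(e⁻) = 3 × 0.04696 = 0.1409 mol
Same current for the same time ⇒ same n(e⁻) = 0.1409 mol in both cells.
Mg²⁺ + 2e⁻ → Mg, so n(Mg) = 0.1409 / 2 = 0.07045 mol
m(Mg) = 0.07045 × 24.31 = 1.71 g

1.71 g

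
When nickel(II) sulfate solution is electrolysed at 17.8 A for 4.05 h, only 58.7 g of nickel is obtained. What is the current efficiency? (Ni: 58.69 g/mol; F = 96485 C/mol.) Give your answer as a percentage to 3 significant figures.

Q = 17.8 × 14580 = 2.595×10^5 C
n(e⁻) = 2.595×10^5 / 96485 = 2.690 mol
Ni²⁺ + 2e⁻ → Ni, so theoretical n(Ni) = 1.345 mol → 78.94 g
Efficiency = 58.7 / 78.94 = 0.7436 = 74.4%

74.4%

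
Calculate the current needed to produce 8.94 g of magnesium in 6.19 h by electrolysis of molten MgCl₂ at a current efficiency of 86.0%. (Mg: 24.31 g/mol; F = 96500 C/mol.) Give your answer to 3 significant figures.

3.70 A

n(Mg) = 8.94 / 24.31 = 0.3677 mol
Mg²⁺ + 2e⁻ → Mg, so n(e⁻) = 2 × 0.3677 = 0.7354 mol
Q = 0.7354 × 96500 / 0.860 = 82520 C
I = Q / t = 82520 / 22284 s = 3.70 A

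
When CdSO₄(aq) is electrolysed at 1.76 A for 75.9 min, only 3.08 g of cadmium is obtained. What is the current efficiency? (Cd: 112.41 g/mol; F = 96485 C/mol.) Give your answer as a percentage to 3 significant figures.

Q = 1.76 × 4554 = 8015 C
n(e⁻) = 8015 / 96485 = 0.08307 mol
Cd²⁺ + 2e⁻ → Cd, so theoretical n(Cd) = 0.04154 mol → 4.670 g
Efficiency = 3.08 / 4.670 = 0.6595 = 66.0%

66.0%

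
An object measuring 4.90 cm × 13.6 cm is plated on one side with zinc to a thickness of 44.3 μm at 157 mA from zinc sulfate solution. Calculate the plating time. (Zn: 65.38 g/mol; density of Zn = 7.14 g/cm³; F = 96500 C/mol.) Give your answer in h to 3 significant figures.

11.0 h

Plated area = 4.90 × 13.6 = 66.64 cm²
Volume = 66.64 × 44.3×10⁻⁴ cm = 0.2952 cm³
m(Zn) = 0.2952 × 7.14 = 2.108 g
n(Zn) = 2.108 / 65.38 = 0.03224 mol; n(e⁻) = 2 × 0.03224 = 0.06448 mol
Q = 0.06448 × 96500 = 6222 C
t = 6222 / 0.157 = 39630 s = 11.0 h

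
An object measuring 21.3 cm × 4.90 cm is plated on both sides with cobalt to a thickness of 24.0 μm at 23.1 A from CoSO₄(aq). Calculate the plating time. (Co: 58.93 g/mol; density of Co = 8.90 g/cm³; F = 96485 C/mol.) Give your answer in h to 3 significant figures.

0.176 h

Plated area = 2 × 21.3 × 4.90 = 208.7 cm²
Volume = 208.7 × 24.0×10⁻⁴ cm = 0.5009 cm³
m(Co) = 0.5009 × 8.90 = 4.458 g
n(Co) = 4.458 / 58.93 = 0.07565 mol; n(e⁻) = 2 × 0.07565 = 0.1513 mol
Q = 0.1513 × 96485 = 14600 C
t = 14600 / 23.1 = 632.0 s = 0.176 h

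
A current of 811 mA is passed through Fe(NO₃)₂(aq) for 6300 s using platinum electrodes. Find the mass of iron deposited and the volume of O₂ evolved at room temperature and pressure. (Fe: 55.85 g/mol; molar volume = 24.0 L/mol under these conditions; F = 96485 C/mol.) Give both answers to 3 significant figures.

1.48 g Fe; 0.318 L O₂

Q = 0.811 × 6300 = 5109 C; n(e⁻) = 5109 / 96485 = 0.05295 mol
Cathode: Fe²⁺ + 2e⁻ → Fe → n(Fe) = 0.05295/2 = 0.02648 mol → 1.48 g
Anode: 2H₂O → O₂ + 4H⁺ + 4e⁻ → n(O₂) = 0.05295/4 = 0.01324 mol → 0.318 L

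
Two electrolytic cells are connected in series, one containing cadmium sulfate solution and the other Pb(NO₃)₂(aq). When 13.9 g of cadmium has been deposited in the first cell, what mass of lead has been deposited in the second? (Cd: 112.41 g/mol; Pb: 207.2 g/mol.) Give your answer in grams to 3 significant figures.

25.6 g

n(Cd) = 13.9 / 112.41 = 0.1237 mol
Cd²⁺ + 2e⁻ → Cd, so n(e⁻) = 2 × 0.1237 = 0.2474 mol
In series, the same 0.2474 mol of electrons flows through the second cell.
Pb²⁺ + 2e⁻ → Pb, so n(Pb) = 0.2474 / 2 = 0.1237 mol
m(Pb) = 0.1237 × 207.2 = 25.6 g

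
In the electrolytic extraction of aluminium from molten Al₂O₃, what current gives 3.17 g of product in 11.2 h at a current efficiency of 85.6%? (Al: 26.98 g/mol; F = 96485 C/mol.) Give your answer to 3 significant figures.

0.985 A

n(Al) = 3.17 / 26.98 = 0.1175 mol
Al³⁺ + 3e⁻ → Al, so n(e⁻) = 3 × 0.1175 = 0.3525 mol
Q = 0.3525 × 96485 / 0.856 = 39730 C
I = Q / t = 39730 / 40320 s = 0.985 A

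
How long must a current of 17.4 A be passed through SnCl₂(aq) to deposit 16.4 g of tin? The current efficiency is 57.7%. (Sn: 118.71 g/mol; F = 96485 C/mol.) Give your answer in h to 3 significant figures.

0.738 h

n(Sn) = 16.4 / 118.71 = 0.1382 mol
Sn²⁺ + 2e⁻ → Sn, so n(e⁻) = 2 × 0.1382 = 0.2764 mol
Q = 0.2764 × 96485 / 0.577 = 46220 C
t = Q / I = 46220 / 17.4 = 2656 s = 0.738 h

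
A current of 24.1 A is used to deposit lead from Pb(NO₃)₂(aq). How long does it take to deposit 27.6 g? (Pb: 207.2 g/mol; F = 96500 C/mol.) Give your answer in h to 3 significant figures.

n(Pb) = 27.6 / 207.2 = 0.1332 mol
Pb²⁺ + 2e⁻ → Pb, so n(e⁻) = 2 × 0.1332 = 0.2664 mol
Q = 0.2664 × 96500 = 25710 C
t = Q / I = 25710 / 24.1 = 1067 s = 0.296 h

0.296 h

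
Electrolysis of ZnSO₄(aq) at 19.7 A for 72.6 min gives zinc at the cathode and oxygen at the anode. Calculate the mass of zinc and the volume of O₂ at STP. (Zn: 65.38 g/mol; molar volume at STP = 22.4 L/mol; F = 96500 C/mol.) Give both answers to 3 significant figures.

29.1 g Zn; 4.98 L O₂

Q = 19.7 × 4356 = 85810 C; n(e⁻) = 85810 / 96500 = 0.8892 mol
Cathode: Zn²⁺ + 2e⁻ → Zn → n(Zn) = 0.8892/2 = 0.4446 mol → 29.1 g
Anode: 2H₂O → O₂ + 4H⁺ + 4e⁻ → n(O₂) = 0.8892/4 = 0.2223 mol → 4.98 L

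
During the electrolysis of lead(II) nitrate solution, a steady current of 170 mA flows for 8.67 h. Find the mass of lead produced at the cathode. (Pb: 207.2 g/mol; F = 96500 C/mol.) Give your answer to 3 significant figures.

Charge passed = 0.170 × 31212 = 5306 C
Moles of electrons = 5306 / 96500 = 0.05498 mol
Pb²⁺ + 2e⁻ → Pb, so n(Pb) = 0.05498 / 2 = 0.02749 mol
m = 0.02749 × 207.2 = 5.70 g

5.70 g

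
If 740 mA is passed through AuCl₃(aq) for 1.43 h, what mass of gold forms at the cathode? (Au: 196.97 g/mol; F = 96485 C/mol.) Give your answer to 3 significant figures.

2.59 g

Q = 0.740 A × 5148 s = 3810 C
n(e⁻) = 3810 / 96485 = 0.03949 mol
Au³⁺ + 3e⁻ → Au, so n(Au) = 0.03949 / 3 = 0.01316 mol
m = 0.01316 × 196.97 = 2.59 g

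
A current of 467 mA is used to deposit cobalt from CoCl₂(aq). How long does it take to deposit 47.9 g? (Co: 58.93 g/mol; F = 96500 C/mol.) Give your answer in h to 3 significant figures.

n(Co) = 47.9 / 58.93 = 0.8128 mol
Co²⁺ + 2e⁻ → Co, so n(e⁻) = 2 × 0.8128 = 1.626 mol
Q = 1.626 × 96500 = 1.569×10^5 C
t = Q / I = 1.569×10^5 / 0.467 = 3.360×10^5 s = 93.3 h

93.3 h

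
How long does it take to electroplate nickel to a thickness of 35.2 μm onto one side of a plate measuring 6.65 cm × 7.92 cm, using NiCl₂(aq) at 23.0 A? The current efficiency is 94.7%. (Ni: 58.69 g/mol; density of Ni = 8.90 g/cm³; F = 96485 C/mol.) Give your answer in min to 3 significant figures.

Plated area = 6.65 × 7.92 = 52.67 cm²
Volume = 52.67 × 35.2×10⁻⁴ cm = 0.1854 cm³
m(Ni) = 0.1854 × 8.90 = 1.650 g
n(Ni) = 1.650 / 58.69 = 0.02811 mol; n(e⁻) = 2 × 0.02811 = 0.05622 mol
Q = 0.05622 × 96485 / 0.947 = 5728 C
t = 5728 / 23.0 = 249.0 s = 4.15 min

4.15 min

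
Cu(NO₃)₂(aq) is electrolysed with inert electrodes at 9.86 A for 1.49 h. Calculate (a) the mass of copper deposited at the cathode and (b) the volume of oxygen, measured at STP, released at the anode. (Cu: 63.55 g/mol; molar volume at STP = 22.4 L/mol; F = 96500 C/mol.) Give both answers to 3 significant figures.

17.4 g Cu; 3.07 L O₂

Q = 9.86 × 5364 = 52890 C; n(e⁻) = 52890 / 96500 = 0.5481 mol
Cathode: Cu²⁺ + 2e⁻ → Cu → n(Cu) = 0.5481/2 = 0.2741 mol → 17.4 g
Anode: 2H₂O → O₂ + 4H⁺ + 4e⁻ → n(O₂) = 0.5481/4 = 0.1370 mol → 3.07 L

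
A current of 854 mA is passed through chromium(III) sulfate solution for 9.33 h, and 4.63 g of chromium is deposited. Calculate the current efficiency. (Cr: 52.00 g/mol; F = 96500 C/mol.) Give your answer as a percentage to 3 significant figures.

89.9%

Q = 0.854 × 33588 = 28680 C
n(e⁻) = 28680 / 96500 = 0.2972 mol
Cr³⁺ + 3e⁻ → Cr, so theoretical n(Cr) = 0.09907 mol → 5.152 g
Efficiency = 4.63 / 5.152 = 0.8987 = 89.9%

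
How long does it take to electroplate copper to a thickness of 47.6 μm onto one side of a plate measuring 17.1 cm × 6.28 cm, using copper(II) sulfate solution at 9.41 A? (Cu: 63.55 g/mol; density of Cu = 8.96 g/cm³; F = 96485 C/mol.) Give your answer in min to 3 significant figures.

24.6 min

Plated area = 17.1 × 6.28 = 107.4 cm²
Volume = 107.4 × 47.6×10⁻⁴ cm = 0.5112 cm³
m(Cu) = 0.5112 × 8.96 = 4.580 g
n(Cu) = 4.580 / 63.55 = 0.07207 mol; n(e⁻) = 2 × 0.07207 = 0.1441 mol
Q = 0.1441 × 96485 = 13900 C
t = 13900 / 9.41 = 1477 s = 24.6 min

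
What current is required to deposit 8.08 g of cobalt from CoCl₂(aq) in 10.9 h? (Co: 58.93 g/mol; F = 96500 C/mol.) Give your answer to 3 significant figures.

n(Co) = 8.08 / 58.93 = 0.1371 mol
Co²⁺ + 2e⁻ → Co, so n(e⁻) = 2 × 0.1371 = 0.2742 mol
Q = 0.2742 × 96500 = 26460 C
I = Q / t = 26460 / 39240 s = 0.674 A

0.674 A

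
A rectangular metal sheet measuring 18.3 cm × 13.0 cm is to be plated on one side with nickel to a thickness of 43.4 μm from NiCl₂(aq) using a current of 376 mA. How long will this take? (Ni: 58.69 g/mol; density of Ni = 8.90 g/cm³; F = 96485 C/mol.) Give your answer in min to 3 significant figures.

Plated area = 18.3 × 13.0 = 237.9 cm²
Volume = 237.9 × 43.4×10⁻⁴ cm = 1.032 cm³
m(Ni) = 1.032 × 8.90 = 9.185 g
n(Ni) = 9.185 / 58.69 = 0.1565 mol; n(e⁻) = 2 × 0.1565 = 0.3130 mol
Q = 0.3130 × 96485 = 30200 C
t = 30200 / 0.376 = 80320 s = 1340 min

1340 min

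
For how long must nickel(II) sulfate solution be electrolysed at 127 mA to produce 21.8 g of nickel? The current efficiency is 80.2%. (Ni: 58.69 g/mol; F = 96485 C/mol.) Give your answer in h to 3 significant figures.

195 h

n(Ni) = 21.8 / 58.69 = 0.3714 mol
Ni²⁺ + 2e⁻ → Ni, so n(e⁻) = 2 × 0.3714 = 0.7428 mol
Q = 0.7428 × 96485 / 0.802 = 89360 C
t = Q / I = 89360 / 0.127 = 7.036×10^5 s = 195 h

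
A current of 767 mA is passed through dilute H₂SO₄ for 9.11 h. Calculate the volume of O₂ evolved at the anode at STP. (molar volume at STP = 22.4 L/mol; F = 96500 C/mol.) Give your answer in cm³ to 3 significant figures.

1460 cm³

Charge passed = 0.767 × 32796 = 25150 C
n(e⁻) = 25150 / 96500 = 0.2606 mol
2H₂O → O₂ + 4H⁺ + 4e⁻, so n(O₂) = 0.2606 / 4 = 0.06515 mol
V = 0.06515 × 22.4 = 1.459 L
= 1460 cm³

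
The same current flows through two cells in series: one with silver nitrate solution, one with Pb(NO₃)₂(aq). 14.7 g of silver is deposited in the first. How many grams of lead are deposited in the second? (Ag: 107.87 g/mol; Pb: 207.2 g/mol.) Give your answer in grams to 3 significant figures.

14.1 g

n(Ag) = 14.7 / 107.87 = 0.1363 mol
Ag⁺ + e⁻ → Ag, so n(e⁻) = 0.1363 mol
The cells are in series, so the same charge (and hence the same n(e⁻) = 0.1363 mol) passes through both.
Pb²⁺ + 2e⁻ → Pb, so n(Pb) = 0.1363 / 2 = 0.06815 mol
m(Pb) = 0.06815 × 207.2 = 14.1 g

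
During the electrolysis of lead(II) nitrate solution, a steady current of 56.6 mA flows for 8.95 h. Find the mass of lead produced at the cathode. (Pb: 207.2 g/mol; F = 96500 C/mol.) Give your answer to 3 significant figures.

Charge passed = 0.0566 × 32220 = 1824 C
n(e⁻) = Q/F = 1824/96500 = 0.01890 mol
Pb²⁺ + 2e⁻ → Pb, so n(Pb) = 0.01890 / 2 = 0.009450 mol
m = 0.009450 × 207.2 = 1.96 g

1.96 g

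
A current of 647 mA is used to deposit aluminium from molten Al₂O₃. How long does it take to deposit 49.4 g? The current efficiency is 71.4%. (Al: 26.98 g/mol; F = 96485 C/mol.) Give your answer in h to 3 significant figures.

319 h

n(Al) = 49.4 / 26.98 = 1.831 mol
Al³⁺ + 3e⁻ → Al, so n(e⁻) = 3 × 1.831 = 5.493 mol
Q = 5.493 × 96485 / 0.714 = 7.423×10^5 C
t = Q / I = 7.423×10^5 / 0.647 = 1.147×10^6 s = 319 h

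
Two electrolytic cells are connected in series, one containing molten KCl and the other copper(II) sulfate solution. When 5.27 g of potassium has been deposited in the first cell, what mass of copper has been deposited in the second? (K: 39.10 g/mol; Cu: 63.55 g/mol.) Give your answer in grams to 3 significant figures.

n(K) = 5.27 / 39.10 = 0.1348 mol
K⁺ + e⁻ → K, so n(e⁻) = 0.1348 mol
In series, the same 0.1348 mol of electrons flows through the second cell.
Cu²⁺ + 2e⁻ → Cu, so n(Cu) = 0.1348 / 2 = 0.06740 mol
m(Cu) = 0.06740 × 63.55 = 4.28 g

4.28 g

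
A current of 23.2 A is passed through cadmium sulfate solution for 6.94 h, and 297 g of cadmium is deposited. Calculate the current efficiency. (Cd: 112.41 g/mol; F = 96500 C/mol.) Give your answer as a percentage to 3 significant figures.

88.0%

Q = 23.2 × 24984 = 5.796×10^5 C
n(e⁻) = 5.796×10^5 / 96500 = 6.006 mol
Cd²⁺ + 2e⁻ → Cd, so theoretical n(Cd) = 3.003 mol → 337.6 g
Efficiency = 297 / 337.6 = 0.8797 = 88.0%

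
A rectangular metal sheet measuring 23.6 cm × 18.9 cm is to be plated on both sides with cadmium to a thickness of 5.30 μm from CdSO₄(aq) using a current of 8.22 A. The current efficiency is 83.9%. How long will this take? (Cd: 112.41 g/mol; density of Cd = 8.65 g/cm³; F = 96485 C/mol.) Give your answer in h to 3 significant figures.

0.283 h

Plated area = 2 × 23.6 × 18.9 = 892.1 cm²
Volume = 892.1 × 5.30×10⁻⁴ cm = 0.4728 cm³
m(Cd) = 0.4728 × 8.65 = 4.090 g
n(Cd) = 4.090 / 112.41 = 0.03638 mol; n(e⁻) = 2 × 0.03638 = 0.07276 mol
Q = 0.07276 × 96485 / 0.839 = 8367 C
t = 8367 / 8.22 = 1018 s = 0.283 h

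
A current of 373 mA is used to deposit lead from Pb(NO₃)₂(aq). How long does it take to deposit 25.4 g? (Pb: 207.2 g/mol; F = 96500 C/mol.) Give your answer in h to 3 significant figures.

17.6 h

n(Pb) = 25.4 / 207.2 = 0.1226 mol
Pb²⁺ + 2e⁻ → Pb, so n(e⁻) = 2 × 0.1226 = 0.2452 mol
Q = 0.2452 × 96500 = 23660 C
t = Q / I = 23660 / 0.373 = 63430 s = 17.6 h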